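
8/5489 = 8/5489 = 0.00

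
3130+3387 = 6517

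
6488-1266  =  5222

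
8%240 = 8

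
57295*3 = 171885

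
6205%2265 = 1675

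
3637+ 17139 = 20776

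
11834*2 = 23668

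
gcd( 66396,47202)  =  6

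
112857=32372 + 80485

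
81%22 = 15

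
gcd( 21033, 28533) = 3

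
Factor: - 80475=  - 3^1*5^2*29^1*37^1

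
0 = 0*( - 773) 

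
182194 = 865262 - 683068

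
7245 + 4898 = 12143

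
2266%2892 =2266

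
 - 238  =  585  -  823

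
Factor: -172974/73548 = -2^( - 1)*3^(- 3)*127^1 = - 127/54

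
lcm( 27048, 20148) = 1974504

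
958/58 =16 + 15/29 = 16.52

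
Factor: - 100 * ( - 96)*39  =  374400 = 2^7*3^2*5^2 *13^1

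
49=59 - 10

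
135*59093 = 7977555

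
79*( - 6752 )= - 533408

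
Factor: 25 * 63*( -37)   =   - 58275  =  - 3^2*5^2*7^1*37^1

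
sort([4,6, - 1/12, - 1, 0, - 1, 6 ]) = [ - 1, -1, - 1/12, 0,4,  6 , 6 ] 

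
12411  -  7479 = 4932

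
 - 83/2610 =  - 83/2610 = -0.03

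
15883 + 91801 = 107684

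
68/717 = 68/717 = 0.09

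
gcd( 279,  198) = 9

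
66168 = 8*8271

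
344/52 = 6  +  8/13 = 6.62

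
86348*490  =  42310520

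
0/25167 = 0= 0.00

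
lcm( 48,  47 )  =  2256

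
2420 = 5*484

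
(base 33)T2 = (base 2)1110111111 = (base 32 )TV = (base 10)959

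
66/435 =22/145=0.15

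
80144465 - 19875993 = 60268472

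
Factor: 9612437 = 149^1*64513^1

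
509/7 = 72 + 5/7 = 72.71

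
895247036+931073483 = 1826320519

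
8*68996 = 551968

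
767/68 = 767/68 = 11.28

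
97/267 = 97/267 = 0.36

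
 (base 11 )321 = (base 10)386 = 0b110000010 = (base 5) 3021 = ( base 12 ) 282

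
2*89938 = 179876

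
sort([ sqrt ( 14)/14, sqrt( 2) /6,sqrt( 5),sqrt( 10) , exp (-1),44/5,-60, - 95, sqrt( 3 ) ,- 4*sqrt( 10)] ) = [ - 95,-60,-4  *  sqrt( 10) , sqrt( 2)/6,  sqrt( 14)/14, exp(-1), sqrt( 3),  sqrt ( 5 ), sqrt( 10 ), 44/5]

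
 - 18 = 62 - 80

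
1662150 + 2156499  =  3818649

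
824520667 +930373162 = 1754893829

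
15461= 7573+7888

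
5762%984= 842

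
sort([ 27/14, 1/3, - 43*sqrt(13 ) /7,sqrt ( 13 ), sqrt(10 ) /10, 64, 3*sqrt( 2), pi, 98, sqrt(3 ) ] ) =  [-43*sqrt( 13)/7, sqrt(10 ) /10,1/3, sqrt( 3), 27/14, pi, sqrt(13), 3*sqrt(2),64, 98]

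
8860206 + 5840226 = 14700432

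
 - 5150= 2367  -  7517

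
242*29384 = 7110928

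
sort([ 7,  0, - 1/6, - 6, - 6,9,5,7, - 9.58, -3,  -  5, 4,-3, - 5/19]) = [ - 9.58, - 6,  -  6, - 5, - 3 , - 3, - 5/19,-1/6, 0,4,5,7,7,9 ]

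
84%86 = 84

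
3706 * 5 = 18530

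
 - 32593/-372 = 32593/372 = 87.62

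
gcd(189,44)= 1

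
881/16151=881/16151 = 0.05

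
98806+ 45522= 144328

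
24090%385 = 220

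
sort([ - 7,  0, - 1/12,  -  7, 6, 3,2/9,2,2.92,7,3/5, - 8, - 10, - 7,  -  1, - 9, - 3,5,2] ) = [-10, - 9, - 8, - 7, -7,-7, -3, - 1, - 1/12,0 , 2/9,  3/5,2,2, 2.92,  3 , 5,6, 7] 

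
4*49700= 198800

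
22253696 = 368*60472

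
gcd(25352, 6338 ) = 6338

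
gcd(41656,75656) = 8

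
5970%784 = 482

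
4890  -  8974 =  - 4084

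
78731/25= 3149 + 6/25 = 3149.24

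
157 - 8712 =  - 8555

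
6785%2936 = 913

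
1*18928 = 18928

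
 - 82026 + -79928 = - 161954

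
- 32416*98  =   - 3176768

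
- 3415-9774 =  - 13189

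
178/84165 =178/84165 = 0.00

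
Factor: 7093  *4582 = 2^1 * 29^1*41^1*79^1*173^1 = 32500126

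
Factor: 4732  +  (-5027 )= - 5^1*59^1  =  - 295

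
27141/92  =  295+1/92  =  295.01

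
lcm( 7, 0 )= 0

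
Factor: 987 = 3^1 * 7^1*47^1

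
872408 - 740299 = 132109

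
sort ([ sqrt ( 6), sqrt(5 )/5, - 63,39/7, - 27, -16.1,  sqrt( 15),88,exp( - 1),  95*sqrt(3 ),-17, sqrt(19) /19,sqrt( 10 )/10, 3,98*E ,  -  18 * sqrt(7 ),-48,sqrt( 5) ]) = [- 63, - 48, - 18*sqrt( 7 ), - 27,  -  17,-16.1, sqrt ( 19 )/19, sqrt (10 ) /10 , exp(- 1),sqrt(5 ) /5,sqrt(5 ),  sqrt( 6 ),  3,  sqrt( 15 ),39/7,88,95*sqrt(3) , 98*E ]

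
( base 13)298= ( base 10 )463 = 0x1CF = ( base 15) 20d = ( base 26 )hl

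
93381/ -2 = - 93381/2  =  - 46690.50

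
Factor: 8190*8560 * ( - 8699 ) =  - 2^5*3^2*5^2*7^1 * 13^1*107^1*8699^1 = - 609855573600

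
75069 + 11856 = 86925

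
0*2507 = 0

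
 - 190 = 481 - 671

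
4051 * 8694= 35219394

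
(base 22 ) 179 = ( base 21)19H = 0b1010000111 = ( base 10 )647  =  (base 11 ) 539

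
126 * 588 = 74088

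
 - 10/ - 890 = 1/89  =  0.01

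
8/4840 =1/605 = 0.00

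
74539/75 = 993 + 64/75 = 993.85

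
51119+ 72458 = 123577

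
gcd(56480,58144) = 32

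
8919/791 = 8919/791 = 11.28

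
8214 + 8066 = 16280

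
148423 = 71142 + 77281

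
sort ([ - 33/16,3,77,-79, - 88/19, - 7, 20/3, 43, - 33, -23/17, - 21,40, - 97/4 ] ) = [ - 79, - 33,-97/4, - 21,  -  7, - 88/19, - 33/16, - 23/17, 3, 20/3,40,43, 77] 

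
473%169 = 135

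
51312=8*6414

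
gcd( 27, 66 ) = 3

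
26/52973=26/52973  =  0.00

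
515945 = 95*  5431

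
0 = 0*48470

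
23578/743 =31 + 545/743 = 31.73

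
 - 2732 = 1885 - 4617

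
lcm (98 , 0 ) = 0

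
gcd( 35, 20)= 5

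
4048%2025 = 2023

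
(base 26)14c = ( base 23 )1BA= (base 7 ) 2211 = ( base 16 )318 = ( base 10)792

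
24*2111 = 50664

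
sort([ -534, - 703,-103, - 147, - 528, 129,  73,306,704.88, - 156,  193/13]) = [-703, - 534,-528, - 156,-147 , - 103, 193/13, 73, 129,306,704.88]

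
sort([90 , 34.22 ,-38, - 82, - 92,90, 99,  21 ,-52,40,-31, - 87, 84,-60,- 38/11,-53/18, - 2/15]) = [-92,  -  87 , - 82 , - 60,- 52, -38, - 31, - 38/11, - 53/18,-2/15,  21,34.22,40,  84,90,90, 99] 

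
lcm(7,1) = 7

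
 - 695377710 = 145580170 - 840957880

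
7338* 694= 5092572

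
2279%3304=2279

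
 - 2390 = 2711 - 5101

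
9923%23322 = 9923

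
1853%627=599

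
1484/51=1484/51 = 29.10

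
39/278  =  39/278  =  0.14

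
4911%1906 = 1099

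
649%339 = 310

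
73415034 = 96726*759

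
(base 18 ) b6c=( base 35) 309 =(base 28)4JG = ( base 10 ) 3684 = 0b111001100100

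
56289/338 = 166 + 181/338 = 166.54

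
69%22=3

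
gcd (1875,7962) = 3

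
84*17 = 1428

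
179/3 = 179/3 = 59.67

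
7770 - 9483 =-1713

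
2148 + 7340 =9488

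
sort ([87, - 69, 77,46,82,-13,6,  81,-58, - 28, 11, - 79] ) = [-79 ,  -  69, - 58, -28 , - 13, 6,11, 46, 77,  81 , 82, 87] 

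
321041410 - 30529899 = 290511511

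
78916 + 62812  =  141728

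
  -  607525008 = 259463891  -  866988899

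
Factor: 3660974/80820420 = 2^(- 1 )*3^( - 1) * 5^( - 1)*83^( - 1)*97^1*113^1* 167^1* 16229^(- 1 ) =1830487/40410210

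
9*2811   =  25299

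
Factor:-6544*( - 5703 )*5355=199850913360 = 2^4*3^3*5^1*7^1*17^1*409^1*1901^1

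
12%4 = 0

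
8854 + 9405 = 18259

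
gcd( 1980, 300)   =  60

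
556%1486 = 556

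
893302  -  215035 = 678267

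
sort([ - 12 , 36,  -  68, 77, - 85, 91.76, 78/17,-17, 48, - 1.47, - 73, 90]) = [ - 85 ,-73 , - 68 , - 17, - 12 ,-1.47 , 78/17 , 36, 48,77,90,91.76 ]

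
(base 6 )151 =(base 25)2h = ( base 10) 67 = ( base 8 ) 103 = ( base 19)3a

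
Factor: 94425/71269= 3^1*5^2*11^(  -  2 )*19^(  -  1 ) *31^ ( - 1 ) * 1259^1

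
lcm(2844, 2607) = 31284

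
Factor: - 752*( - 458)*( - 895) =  - 308252320 = -  2^5*5^1*47^1 * 179^1*229^1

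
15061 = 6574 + 8487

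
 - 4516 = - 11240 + 6724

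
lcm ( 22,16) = 176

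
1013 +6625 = 7638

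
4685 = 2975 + 1710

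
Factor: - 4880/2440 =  - 2^1  =  - 2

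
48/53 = 48/53 = 0.91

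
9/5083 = 9/5083 =0.00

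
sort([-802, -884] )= [-884, - 802 ]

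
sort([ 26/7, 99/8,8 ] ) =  [ 26/7,8, 99/8 ] 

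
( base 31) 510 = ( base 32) 4N4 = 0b1001011100100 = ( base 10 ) 4836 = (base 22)9LI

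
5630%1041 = 425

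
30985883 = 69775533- 38789650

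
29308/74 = 14654/37 = 396.05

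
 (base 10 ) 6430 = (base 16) 191E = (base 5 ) 201210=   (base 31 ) 6LD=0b1100100011110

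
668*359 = 239812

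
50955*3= 152865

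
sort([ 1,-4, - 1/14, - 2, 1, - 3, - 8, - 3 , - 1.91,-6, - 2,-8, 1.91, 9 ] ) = [ - 8,-8, - 6, - 4, - 3, - 3, - 2, - 2 , - 1.91, - 1/14,1 , 1, 1.91 , 9] 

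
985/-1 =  - 985 + 0/1 = - 985.00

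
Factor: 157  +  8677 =2^1*7^1*631^1 =8834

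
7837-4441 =3396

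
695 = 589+106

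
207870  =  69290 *3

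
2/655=2/655 = 0.00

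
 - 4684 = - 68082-  -  63398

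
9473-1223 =8250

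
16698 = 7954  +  8744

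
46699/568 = 46699/568  =  82.22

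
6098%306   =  284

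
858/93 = 286/31=9.23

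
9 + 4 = 13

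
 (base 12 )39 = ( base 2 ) 101101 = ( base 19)27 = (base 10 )45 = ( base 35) 1A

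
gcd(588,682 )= 2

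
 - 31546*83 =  - 2618318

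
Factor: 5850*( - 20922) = -122393700 = - 2^2 * 3^3 * 5^2*11^1*13^1*317^1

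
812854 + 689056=1501910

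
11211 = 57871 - 46660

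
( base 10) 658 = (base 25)118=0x292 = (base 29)mk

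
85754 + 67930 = 153684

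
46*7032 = 323472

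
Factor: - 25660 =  - 2^2 *5^1*1283^1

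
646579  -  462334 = 184245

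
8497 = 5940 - -2557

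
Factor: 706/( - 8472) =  - 1/12 = - 2^(  -  2)*3^( - 1)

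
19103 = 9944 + 9159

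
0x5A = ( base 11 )82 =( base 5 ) 330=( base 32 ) 2q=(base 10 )90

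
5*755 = 3775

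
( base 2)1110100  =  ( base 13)8C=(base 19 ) 62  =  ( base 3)11022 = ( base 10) 116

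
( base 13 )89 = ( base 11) A3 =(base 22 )53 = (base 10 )113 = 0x71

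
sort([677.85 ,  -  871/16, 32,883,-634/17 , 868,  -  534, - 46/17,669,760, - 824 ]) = [ - 824,-534, - 871/16,- 634/17 , - 46/17,  32,669, 677.85,  760,868,883 ]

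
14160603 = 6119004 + 8041599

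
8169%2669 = 162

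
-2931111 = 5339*( - 549)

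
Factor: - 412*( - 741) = 305292 = 2^2*3^1*13^1*19^1*103^1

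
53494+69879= 123373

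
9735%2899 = 1038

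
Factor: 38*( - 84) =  - 3192= - 2^3*  3^1*7^1*19^1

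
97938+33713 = 131651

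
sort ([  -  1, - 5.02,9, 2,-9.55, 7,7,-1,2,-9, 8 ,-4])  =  [-9.55,- 9,-5.02,-4, - 1, - 1,  2,2,  7, 7,8,9]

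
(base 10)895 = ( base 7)2416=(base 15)3EA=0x37f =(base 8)1577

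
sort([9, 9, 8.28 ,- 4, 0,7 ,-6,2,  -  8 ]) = [-8, - 6,-4, 0, 2, 7, 8.28,9, 9]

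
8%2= 0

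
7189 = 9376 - 2187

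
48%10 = 8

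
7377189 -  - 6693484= 14070673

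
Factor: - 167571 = -3^2*43^1*433^1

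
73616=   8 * 9202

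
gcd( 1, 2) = 1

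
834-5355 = -4521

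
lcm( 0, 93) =0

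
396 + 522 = 918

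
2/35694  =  1/17847 = 0.00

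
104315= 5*20863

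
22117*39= 862563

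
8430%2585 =675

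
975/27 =325/9 = 36.11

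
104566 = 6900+97666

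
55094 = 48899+6195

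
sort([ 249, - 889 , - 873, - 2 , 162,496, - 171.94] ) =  [ - 889, - 873 ,-171.94, - 2, 162, 249, 496]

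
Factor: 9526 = 2^1*11^1* 433^1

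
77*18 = 1386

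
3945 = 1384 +2561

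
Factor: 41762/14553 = 2^1*3^(- 3)*7^( - 1)*11^( - 1)* 19^1* 157^1 = 5966/2079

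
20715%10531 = 10184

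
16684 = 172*97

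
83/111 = 83/111=0.75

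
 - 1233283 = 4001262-5234545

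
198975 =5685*35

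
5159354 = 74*69721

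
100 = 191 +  - 91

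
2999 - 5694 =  - 2695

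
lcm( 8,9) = 72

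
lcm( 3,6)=6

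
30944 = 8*3868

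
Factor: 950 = 2^1*5^2*19^1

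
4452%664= 468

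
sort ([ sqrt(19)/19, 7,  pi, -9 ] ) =[ - 9,sqrt(19)/19,pi,7 ]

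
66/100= 33/50=0.66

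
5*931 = 4655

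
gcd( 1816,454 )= 454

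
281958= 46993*6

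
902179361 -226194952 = 675984409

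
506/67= 7 + 37/67 = 7.55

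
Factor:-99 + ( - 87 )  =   - 2^1*3^1*  31^1 =- 186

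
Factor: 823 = 823^1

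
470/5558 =235/2779  =  0.08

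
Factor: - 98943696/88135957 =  - 2^4*3^2* 7^( - 2)*13^( - 1)*83^( - 1 ) *1667^( - 1)*687109^1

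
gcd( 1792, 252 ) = 28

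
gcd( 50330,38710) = 70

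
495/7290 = 11/162= 0.07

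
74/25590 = 37/12795 = 0.00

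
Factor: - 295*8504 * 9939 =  - 24933770520 =- 2^3 * 3^1*5^1*59^1 * 1063^1*3313^1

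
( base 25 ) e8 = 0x166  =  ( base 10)358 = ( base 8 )546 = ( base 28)CM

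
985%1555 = 985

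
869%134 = 65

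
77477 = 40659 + 36818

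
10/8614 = 5/4307 = 0.00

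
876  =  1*876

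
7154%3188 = 778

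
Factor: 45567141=3^1*1201^1 * 12647^1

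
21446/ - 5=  - 21446/5= - 4289.20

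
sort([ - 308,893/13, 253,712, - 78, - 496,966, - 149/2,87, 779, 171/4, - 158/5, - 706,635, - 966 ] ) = [ - 966 , - 706,- 496, - 308, - 78, - 149/2,-158/5,171/4, 893/13,87,253 , 635,712,779,966 ]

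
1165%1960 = 1165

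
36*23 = 828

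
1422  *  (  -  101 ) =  - 143622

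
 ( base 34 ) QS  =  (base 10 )912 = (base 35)q2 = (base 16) 390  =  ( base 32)sg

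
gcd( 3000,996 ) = 12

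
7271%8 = 7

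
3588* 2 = 7176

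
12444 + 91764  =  104208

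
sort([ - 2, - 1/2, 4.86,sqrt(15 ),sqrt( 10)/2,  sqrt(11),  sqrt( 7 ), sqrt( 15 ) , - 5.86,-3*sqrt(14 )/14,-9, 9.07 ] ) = [ - 9, - 5.86 , - 2,-3*sqrt( 14)/14, - 1/2, sqrt (10 ) /2 , sqrt( 7 ), sqrt(11 ),  sqrt(15 ), sqrt(15),4.86,9.07] 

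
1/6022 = 1/6022 = 0.00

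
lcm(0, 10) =0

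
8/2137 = 8/2137 = 0.00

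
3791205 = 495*7659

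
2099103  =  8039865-5940762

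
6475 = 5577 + 898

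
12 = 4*3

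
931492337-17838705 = 913653632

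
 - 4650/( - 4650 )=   1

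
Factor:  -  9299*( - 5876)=2^2*13^1*17^1*113^1 *547^1 = 54640924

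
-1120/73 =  - 1120/73 = -15.34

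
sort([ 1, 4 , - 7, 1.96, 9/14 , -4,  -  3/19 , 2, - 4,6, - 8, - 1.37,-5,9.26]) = [- 8, - 7, - 5,-4, - 4, - 1.37, - 3/19,9/14, 1,1.96,2, 4, 6, 9.26 ] 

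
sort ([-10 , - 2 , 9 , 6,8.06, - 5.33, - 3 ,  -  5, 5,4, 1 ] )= [ - 10,- 5.33, - 5, - 3, - 2,1, 4, 5 , 6,8.06 , 9 ] 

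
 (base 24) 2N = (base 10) 71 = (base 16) 47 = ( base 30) 2B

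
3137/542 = 3137/542 = 5.79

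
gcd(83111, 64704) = 1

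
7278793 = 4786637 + 2492156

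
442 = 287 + 155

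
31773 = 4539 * 7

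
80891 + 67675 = 148566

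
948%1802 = 948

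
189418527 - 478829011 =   -  289410484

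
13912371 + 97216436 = 111128807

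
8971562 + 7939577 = 16911139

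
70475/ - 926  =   - 70475/926 = -76.11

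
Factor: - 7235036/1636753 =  -2^2*29^1*97^1* 173^( - 1)*643^1*9461^(  -  1)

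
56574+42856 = 99430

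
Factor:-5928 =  - 2^3*3^1*13^1*19^1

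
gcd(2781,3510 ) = 27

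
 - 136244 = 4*( - 34061 )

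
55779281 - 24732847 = 31046434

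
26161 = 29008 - 2847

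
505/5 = 101= 101.00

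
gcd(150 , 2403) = 3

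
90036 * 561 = 50510196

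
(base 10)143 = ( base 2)10001111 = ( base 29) 4r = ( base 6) 355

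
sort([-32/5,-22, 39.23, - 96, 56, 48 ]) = [ - 96 , - 22, - 32/5, 39.23, 48,  56 ] 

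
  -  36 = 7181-7217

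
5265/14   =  5265/14 = 376.07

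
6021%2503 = 1015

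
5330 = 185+5145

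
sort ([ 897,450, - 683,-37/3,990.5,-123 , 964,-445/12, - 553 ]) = [ - 683, - 553,  -  123,- 445/12, - 37/3, 450, 897, 964 , 990.5] 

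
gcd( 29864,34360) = 8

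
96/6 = 16 = 16.00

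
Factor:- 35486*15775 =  - 2^1* 5^2*11^1*631^1 * 1613^1  =  - 559791650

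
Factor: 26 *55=1430 = 2^1* 5^1*11^1*13^1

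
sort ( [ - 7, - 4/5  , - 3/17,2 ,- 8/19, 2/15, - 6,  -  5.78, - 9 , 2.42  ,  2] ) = [ - 9 ,-7 , -6,-5.78, - 4/5, - 8/19 , - 3/17,2/15, 2, 2,2.42]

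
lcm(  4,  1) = 4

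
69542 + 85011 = 154553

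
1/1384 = 1/1384 =0.00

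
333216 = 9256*36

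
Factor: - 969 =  - 3^1*17^1*19^1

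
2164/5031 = 2164/5031  =  0.43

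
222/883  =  222/883 = 0.25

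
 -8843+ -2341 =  - 11184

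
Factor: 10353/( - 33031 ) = - 21/67 = - 3^1* 7^1*67^(-1)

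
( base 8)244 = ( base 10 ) 164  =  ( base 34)4S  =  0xA4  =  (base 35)4o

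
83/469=83/469 = 0.18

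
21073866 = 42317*498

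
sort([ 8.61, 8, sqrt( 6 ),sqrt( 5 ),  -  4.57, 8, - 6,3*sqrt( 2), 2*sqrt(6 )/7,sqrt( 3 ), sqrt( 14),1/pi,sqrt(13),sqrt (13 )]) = [ - 6, - 4.57,1/pi, 2*sqrt( 6)/7, sqrt(3 ), sqrt( 5),sqrt( 6 ), sqrt( 13 ), sqrt(13), sqrt( 14 ),3*sqrt( 2), 8, 8, 8.61]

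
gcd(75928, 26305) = 1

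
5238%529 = 477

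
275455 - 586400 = - 310945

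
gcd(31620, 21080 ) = 10540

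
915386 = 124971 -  - 790415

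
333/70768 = 333/70768 = 0.00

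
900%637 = 263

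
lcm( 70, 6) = 210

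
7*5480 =38360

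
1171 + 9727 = 10898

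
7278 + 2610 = 9888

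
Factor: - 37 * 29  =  -1073 = - 29^1*37^1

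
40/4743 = 40/4743 = 0.01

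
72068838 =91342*789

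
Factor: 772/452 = 193/113 = 113^ ( - 1 )*193^1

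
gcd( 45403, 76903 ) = 1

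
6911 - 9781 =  - 2870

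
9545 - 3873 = 5672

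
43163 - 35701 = 7462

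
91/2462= 91/2462 = 0.04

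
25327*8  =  202616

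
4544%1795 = 954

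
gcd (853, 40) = 1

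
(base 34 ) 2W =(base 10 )100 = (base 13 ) 79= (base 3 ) 10201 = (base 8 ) 144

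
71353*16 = 1141648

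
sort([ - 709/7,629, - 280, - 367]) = [ - 367,-280,-709/7,629 ] 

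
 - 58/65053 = - 58/65053 = - 0.00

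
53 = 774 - 721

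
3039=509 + 2530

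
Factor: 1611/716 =9/4 =2^ (-2)*3^2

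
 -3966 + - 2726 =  - 6692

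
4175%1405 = 1365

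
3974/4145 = 3974/4145 = 0.96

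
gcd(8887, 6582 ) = 1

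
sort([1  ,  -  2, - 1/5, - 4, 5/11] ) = [ - 4, - 2,  -  1/5, 5/11, 1 ]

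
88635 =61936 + 26699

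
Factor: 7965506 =2^1 * 1031^1*3863^1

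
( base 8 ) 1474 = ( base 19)25B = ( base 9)1120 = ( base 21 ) 1I9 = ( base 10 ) 828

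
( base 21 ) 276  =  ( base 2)10000001011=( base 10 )1035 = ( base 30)14f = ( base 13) 618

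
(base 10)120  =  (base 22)5a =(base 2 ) 1111000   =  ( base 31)3R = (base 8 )170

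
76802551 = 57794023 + 19008528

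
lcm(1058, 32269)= 64538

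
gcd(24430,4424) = 14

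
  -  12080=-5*2416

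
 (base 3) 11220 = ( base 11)110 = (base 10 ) 132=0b10000100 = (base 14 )96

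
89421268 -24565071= 64856197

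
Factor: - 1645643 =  - 1645643^1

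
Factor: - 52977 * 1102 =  - 58380654 = - 2^1*3^1*  19^1*29^1 * 17659^1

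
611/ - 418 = - 611/418 = - 1.46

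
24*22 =528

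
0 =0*( - 152 ) 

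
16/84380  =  4/21095=0.00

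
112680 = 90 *1252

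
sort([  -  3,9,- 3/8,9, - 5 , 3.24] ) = [ - 5 , - 3, - 3/8, 3.24,9, 9]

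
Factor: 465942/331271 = 2^1*3^1*79^1*337^ ( - 1)=474/337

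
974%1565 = 974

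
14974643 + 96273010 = 111247653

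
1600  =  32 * 50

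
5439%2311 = 817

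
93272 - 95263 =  - 1991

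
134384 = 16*8399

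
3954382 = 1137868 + 2816514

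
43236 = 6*7206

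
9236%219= 38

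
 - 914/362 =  - 457/181 = - 2.52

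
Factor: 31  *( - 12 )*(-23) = 2^2*3^1*23^1*31^1 = 8556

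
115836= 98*1182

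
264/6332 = 66/1583 = 0.04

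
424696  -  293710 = 130986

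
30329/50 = 606 + 29/50 = 606.58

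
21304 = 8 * 2663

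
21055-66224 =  - 45169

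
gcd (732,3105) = 3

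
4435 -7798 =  - 3363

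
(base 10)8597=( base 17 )1CCC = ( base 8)20625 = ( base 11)6506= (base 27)blb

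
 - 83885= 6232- 90117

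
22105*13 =287365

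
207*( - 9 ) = - 1863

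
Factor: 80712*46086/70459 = 3719693232/70459 = 2^4*3^3 * 19^1*59^1*7681^1 *70459^ ( - 1 ) 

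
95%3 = 2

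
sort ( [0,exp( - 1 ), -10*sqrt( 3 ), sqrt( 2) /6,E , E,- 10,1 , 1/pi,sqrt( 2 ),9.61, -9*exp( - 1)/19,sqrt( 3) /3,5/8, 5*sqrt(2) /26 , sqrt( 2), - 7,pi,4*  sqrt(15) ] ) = [  -  10 * sqrt(3), -10 , - 7,-9*exp( - 1)/19, 0, sqrt( 2 )/6,5*sqrt(2) /26,1/pi, exp ( - 1), sqrt( 3 )/3, 5/8,1,  sqrt( 2),sqrt(2), E,E, pi,9.61,4*sqrt( 15)] 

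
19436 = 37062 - 17626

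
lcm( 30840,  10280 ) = 30840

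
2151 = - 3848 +5999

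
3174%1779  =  1395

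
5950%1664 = 958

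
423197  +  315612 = 738809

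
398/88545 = 398/88545 = 0.00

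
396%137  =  122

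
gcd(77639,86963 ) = 1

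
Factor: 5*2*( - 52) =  - 520 =- 2^3*5^1 * 13^1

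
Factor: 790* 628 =2^3 *5^1*79^1*157^1= 496120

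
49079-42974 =6105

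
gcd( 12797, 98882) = 1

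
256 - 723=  - 467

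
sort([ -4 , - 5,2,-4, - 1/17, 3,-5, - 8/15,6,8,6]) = [ - 5,-5,-4,-4, -8/15,-1/17, 2 , 3,6,  6,8 ] 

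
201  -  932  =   - 731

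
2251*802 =1805302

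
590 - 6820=-6230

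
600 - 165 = 435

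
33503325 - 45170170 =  - 11666845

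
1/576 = 1/576 = 0.00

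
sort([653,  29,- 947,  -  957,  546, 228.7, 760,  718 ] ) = [ - 957, - 947, 29, 228.7, 546, 653, 718, 760]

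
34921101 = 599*58299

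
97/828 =97/828=0.12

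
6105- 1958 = 4147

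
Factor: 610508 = 2^2*19^1*29^1*277^1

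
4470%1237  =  759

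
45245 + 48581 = 93826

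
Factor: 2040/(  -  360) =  - 3^(  -  1 )*17^1 = -17/3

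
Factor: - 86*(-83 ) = 2^1*43^1*83^1=7138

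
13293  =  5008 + 8285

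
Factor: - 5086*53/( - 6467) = 269558/6467 =2^1*29^(-1)*53^1*223^(-1 )*2543^1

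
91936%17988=1996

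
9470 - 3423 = 6047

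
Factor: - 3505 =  - 5^1*701^1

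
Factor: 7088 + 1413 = 8501^1 = 8501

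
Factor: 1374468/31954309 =2^2 * 3^1*47^1*2437^1*31954309^( - 1)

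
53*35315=1871695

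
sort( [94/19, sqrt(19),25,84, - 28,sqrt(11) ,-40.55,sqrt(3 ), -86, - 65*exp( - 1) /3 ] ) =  [ - 86, - 40.55, - 28, - 65 * exp( - 1) /3, sqrt(3), sqrt( 11),sqrt(19),94/19,25,84]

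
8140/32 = 2035/8 = 254.38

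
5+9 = 14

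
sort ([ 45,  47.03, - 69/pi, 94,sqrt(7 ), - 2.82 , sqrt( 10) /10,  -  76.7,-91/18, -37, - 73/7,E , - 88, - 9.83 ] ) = [ - 88,  -  76.7, - 37 , -69/pi, -73/7, - 9.83, - 91/18,-2.82, sqrt( 10) /10 , sqrt( 7 ), E, 45, 47.03,94 ]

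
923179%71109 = 69871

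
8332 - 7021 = 1311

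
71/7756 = 71/7756 = 0.01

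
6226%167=47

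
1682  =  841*2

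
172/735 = 172/735 = 0.23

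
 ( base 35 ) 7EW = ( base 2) 10001110001001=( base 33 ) 8bm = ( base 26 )dbn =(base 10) 9097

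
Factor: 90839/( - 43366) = - 2^( - 1) * 7^1*19^1*683^1*21683^(- 1)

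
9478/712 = 13 + 111/356= 13.31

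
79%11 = 2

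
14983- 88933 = - 73950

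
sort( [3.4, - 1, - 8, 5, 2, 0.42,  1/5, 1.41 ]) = [ -8,- 1, 1/5,0.42, 1.41,2,3.4,5 ] 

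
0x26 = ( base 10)38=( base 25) 1D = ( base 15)28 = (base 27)1B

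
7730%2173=1211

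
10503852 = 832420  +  9671432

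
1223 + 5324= 6547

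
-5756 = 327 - 6083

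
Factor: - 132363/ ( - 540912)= 2^( -4)*3^1*7^1 *11^1*59^ ( - 1) = 231/944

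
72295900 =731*98900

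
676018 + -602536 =73482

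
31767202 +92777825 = 124545027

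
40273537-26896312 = 13377225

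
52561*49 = 2575489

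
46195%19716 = 6763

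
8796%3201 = 2394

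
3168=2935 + 233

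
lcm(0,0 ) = 0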